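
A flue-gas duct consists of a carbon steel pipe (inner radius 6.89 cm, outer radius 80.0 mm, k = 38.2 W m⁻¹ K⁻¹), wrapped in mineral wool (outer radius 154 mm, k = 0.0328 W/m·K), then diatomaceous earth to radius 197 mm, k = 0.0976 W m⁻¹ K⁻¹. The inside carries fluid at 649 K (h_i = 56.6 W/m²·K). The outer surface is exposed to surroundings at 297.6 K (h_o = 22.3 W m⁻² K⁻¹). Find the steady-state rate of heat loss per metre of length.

Resistance network (inner→outer):
  R'_conv,in = 1/(2πr h) = 1/(2π·0.0689·56.6) = 0.04081 m·K/W
  R'_carbon steel = ln(0.0800/0.0689)/(2πk) = 0.1494/(2π·38.2) = 6.223×10^-4 m·K/W
  R'_mineral wool = ln(0.154/0.0800)/(2πk) = 0.6549/(2π·0.0328) = 3.178 m·K/W
  R'_diatomaceous earth = ln(0.197/0.154)/(2πk) = 0.2463/(2π·0.0976) = 0.4016 m·K/W
  R'_conv,out = 1/(2πr h) = 1/(2π·0.197·22.3) = 0.03623 m·K/W
ΣR = 0.04081 + 6.223×10^-4 + 3.178 + 0.4016 + 0.03623 = 3.657 m·K/W
Q' = ΔT/ΣR = (649 K − 297.6 K)/3.657 = 96.1 W/m

Q' = 96.1 W/m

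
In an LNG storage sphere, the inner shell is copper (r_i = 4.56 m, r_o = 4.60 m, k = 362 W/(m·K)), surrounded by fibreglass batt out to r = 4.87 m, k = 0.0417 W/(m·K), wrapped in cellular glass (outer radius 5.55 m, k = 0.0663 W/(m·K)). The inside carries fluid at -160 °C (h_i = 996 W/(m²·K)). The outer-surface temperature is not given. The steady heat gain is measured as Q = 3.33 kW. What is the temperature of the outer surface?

T_out = 17.2 °C

Series resistances:
  R_conv,in = 1/(4πr²h) = 1/(4π·4.56²·996) = 3.842×10^-6 K/W
  R_copper = (1/4.56 − 1/4.60)/(4πk) = 0.001907/(4π·362) = 4.192×10^-7 K/W
  R_fibreglass batt = (1/4.60 − 1/4.87)/(4πk) = 0.01205/(4π·0.0417) = 0.02300 K/W
  R_cellular glass = (1/4.87 − 1/5.55)/(4πk) = 0.02516/(4π·0.0663) = 0.03020 K/W
ΣR = 0.05320 K/W
ΔT = Q·ΣR = 3330 × 0.05320 = 177.2 K
Heat flows inward, so T_out = T_in + ΔT = -160 + 177.2 = 17.2 °C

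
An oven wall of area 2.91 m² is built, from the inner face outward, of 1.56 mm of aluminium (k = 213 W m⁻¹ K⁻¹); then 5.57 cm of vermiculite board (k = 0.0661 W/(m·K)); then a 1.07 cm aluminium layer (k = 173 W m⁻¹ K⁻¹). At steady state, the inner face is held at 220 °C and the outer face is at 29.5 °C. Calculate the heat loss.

Series thermal resistances, inner to outer:
  R_aluminium = L/(kA) = 0.00156/(213·2.91) = 2.517×10^-6 K/W
  R_vermiculite board = L/(kA) = 0.0557/(0.0661·2.91) = 0.2896 K/W
  R_aluminium = L/(kA) = 0.0107/(173·2.91) = 2.125×10^-5 K/W
ΣR = 2.517×10^-6 + 0.2896 + 2.125×10^-5 = 0.2896 K/W
Q = ΔT/ΣR = (220 °C − 29.5 °C)/0.2896 = 658 W

Q = 658 W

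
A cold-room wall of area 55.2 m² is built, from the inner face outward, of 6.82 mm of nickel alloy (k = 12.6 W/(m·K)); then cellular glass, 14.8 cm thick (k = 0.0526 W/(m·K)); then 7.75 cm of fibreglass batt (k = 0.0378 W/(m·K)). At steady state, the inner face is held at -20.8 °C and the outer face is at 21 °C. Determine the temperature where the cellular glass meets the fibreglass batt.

Resistance network (inner→outer):
  R_nickel alloy = L/(kA) = 0.00682/(12.6·55.2) = 9.806×10^-6 K/W
  R_cellular glass = L/(kA) = 0.148/(0.0526·55.2) = 0.05097 K/W
  R_fibreglass batt = L/(kA) = 0.0775/(0.0378·55.2) = 0.03714 K/W
ΣR = 9.806×10^-6 + 0.05097 + 0.03714 = 0.08812 K/W
Q = ΔT/ΣR = (-20.8 °C − 21 °C)/0.08812 = -474.4 W
From the inner boundary to the cellular glass/fibreglass batt interface, ΣR_partial = 0.05098 K/W.
T_interface = T_in − Q·ΣR_partial = -20.8 °C − (-474.4)(0.05098) = 3.38 °C

T = 3.38 °C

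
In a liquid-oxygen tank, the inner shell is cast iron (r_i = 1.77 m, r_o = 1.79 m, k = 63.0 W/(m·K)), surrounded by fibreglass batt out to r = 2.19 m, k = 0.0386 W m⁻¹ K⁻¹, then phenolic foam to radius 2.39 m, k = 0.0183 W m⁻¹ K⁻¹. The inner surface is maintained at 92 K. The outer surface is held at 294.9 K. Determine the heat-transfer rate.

Treat each layer as a resistance in series:
  R_cast iron = (1/1.77 − 1/1.79)/(4πk) = 0.006313/(4π·63.0) = 7.974×10^-6 K/W
  R_fibreglass batt = (1/1.79 − 1/2.19)/(4πk) = 0.1020/(4π·0.0386) = 0.2104 K/W
  R_phenolic foam = (1/2.19 − 1/2.39)/(4πk) = 0.03821/(4π·0.0183) = 0.1662 K/W
ΣR = 7.974×10^-6 + 0.2104 + 0.1662 = 0.3766 K/W
Q = ΔT/ΣR = (92 K − 294.9 K)/0.3766 = -539 W
(Negative Q ⇒ heat flows inward; heat gain = 539 W.)

Q = 539 W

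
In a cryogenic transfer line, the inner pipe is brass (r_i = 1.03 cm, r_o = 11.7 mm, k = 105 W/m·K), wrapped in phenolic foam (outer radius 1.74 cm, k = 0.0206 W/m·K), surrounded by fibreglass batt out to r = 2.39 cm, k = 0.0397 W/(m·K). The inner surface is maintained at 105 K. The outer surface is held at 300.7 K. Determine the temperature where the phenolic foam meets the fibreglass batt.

Treat each layer as a resistance in series:
  R'_brass = ln(0.0117/0.0103)/(2πk) = 0.1274/(2π·105) = 1.932×10^-4 m·K/W
  R'_phenolic foam = ln(0.0174/0.0117)/(2πk) = 0.3969/(2π·0.0206) = 3.066 m·K/W
  R'_fibreglass batt = ln(0.0239/0.0174)/(2πk) = 0.3174/(2π·0.0397) = 1.272 m·K/W
ΣR = 1.932×10^-4 + 3.066 + 1.272 = 4.338 m·K/W
Q' = ΔT/ΣR = (105 K − 300.7 K)/4.338 = -45.11 W/m
From the inner boundary to the phenolic foam/fibreglass batt interface, ΣR_partial = 3.066 m·K/W.
T_interface = T_in − Q'·ΣR_partial = 105 K − (-45.11)(3.066) = 243.3 K

T = 243.3 K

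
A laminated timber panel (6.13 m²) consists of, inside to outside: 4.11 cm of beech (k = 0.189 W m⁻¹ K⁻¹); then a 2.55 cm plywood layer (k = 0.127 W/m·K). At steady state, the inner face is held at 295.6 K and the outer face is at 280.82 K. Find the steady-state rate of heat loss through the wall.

Treat each layer as a resistance in series:
  R_beech = L/(kA) = 0.0411/(0.189·6.13) = 0.03547 K/W
  R_plywood = L/(kA) = 0.0255/(0.127·6.13) = 0.03275 K/W
ΣR = 0.03547 + 0.03275 = 0.06822 K/W
Q = ΔT/ΣR = (295.6 K − 280.82 K)/0.06822 = 217 W

Q = 217 W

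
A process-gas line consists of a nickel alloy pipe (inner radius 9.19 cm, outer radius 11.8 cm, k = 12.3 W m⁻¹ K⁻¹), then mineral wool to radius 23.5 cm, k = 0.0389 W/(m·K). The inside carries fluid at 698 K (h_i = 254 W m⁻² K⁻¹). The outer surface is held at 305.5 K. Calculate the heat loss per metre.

Q' = 139 W/m

Resistance network (inner→outer):
  R'_conv,in = 1/(2πr h) = 1/(2π·0.0919·254) = 0.006818 m·K/W
  R'_nickel alloy = ln(0.118/0.0919)/(2πk) = 0.2500/(2π·12.3) = 0.003235 m·K/W
  R'_mineral wool = ln(0.235/0.118)/(2πk) = 0.6889/(2π·0.0389) = 2.819 m·K/W
ΣR = 0.006818 + 0.003235 + 2.819 = 2.829 m·K/W
Q' = ΔT/ΣR = (698 K − 305.5 K)/2.829 = 139 W/m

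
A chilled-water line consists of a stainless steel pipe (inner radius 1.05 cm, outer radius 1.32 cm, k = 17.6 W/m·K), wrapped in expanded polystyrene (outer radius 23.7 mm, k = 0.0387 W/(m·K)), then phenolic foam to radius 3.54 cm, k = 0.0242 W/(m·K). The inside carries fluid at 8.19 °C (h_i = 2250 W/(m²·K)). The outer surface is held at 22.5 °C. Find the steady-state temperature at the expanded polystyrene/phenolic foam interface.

Series thermal resistances, inner to outer:
  R'_conv,in = 1/(2πr h) = 1/(2π·0.0105·2250) = 0.006737 m·K/W
  R'_stainless steel = ln(0.0132/0.0105)/(2πk) = 0.2288/(2π·17.6) = 0.002069 m·K/W
  R'_expanded polystyrene = ln(0.0237/0.0132)/(2πk) = 0.5853/(2π·0.0387) = 2.407 m·K/W
  R'_phenolic foam = ln(0.0354/0.0237)/(2πk) = 0.4012/(2π·0.0242) = 2.639 m·K/W
ΣR = 0.006737 + 0.002069 + 2.407 + 2.639 = 5.055 m·K/W
Q' = ΔT/ΣR = (8.19 °C − 22.5 °C)/5.055 = -2.831 W/m
From the inner boundary to the expanded polystyrene/phenolic foam interface, ΣR_partial = 2.416 m·K/W.
T_interface = T_in − Q'·ΣR_partial = 8.19 °C − (-2.831)(2.416) = 15.0 °C

T = 15.0 °C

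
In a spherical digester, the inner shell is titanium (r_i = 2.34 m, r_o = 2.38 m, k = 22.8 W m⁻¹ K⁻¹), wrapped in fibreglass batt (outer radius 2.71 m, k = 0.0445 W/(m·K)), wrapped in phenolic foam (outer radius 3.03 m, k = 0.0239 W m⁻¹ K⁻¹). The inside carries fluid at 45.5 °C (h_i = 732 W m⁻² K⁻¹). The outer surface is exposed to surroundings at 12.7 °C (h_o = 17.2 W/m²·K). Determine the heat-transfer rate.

Resistance network (inner→outer):
  R_conv,in = 1/(4πr²h) = 1/(4π·2.34²·732) = 1.985×10^-5 K/W
  R_titanium = (1/2.34 − 1/2.38)/(4πk) = 0.007182/(4π·22.8) = 2.507×10^-5 K/W
  R_fibreglass batt = (1/2.38 − 1/2.71)/(4πk) = 0.05116/(4π·0.0445) = 0.09150 K/W
  R_phenolic foam = (1/2.71 − 1/3.03)/(4πk) = 0.03897/(4π·0.0239) = 0.1298 K/W
  R_conv,out = 1/(4πr²h) = 1/(4π·3.03²·17.2) = 5.039×10^-4 K/W
ΣR = 1.985×10^-5 + 2.507×10^-5 + 0.09150 + 0.1298 + 5.039×10^-4 = 0.2218 K/W
Q = ΔT/ΣR = (45.5 °C − 12.7 °C)/0.2218 = 148 W

Q = 148 W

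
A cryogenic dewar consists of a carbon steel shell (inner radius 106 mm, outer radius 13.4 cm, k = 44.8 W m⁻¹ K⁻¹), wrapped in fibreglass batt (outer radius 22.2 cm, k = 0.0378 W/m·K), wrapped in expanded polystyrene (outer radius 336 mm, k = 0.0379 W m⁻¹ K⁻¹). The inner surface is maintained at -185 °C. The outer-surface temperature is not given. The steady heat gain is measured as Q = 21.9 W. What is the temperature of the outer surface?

T_out = 21.7 °C

Series resistances:
  R_carbon steel = (1/0.106 − 1/0.134)/(4πk) = 1.971/(4π·44.8) = 0.003502 K/W
  R_fibreglass batt = (1/0.134 − 1/0.222)/(4πk) = 2.958/(4π·0.0378) = 6.228 K/W
  R_expanded polystyrene = (1/0.222 − 1/0.336)/(4πk) = 1.528/(4π·0.0379) = 3.209 K/W
ΣR = 9.440 K/W
ΔT = Q·ΣR = 21.9 × 9.440 = 206.7 K
Heat flows inward, so T_out = T_in + ΔT = -185 + 206.7 = 21.7 °C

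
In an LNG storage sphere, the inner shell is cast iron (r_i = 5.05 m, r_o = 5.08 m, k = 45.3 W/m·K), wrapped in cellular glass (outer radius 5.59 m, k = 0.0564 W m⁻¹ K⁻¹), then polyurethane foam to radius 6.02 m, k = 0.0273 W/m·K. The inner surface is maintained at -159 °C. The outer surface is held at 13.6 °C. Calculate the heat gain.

Q = 2.76 kW

Treat each layer as a resistance in series:
  R_cast iron = (1/5.05 − 1/5.08)/(4πk) = 0.001169/(4π·45.3) = 2.054×10^-6 K/W
  R_cellular glass = (1/5.08 − 1/5.59)/(4πk) = 0.01796/(4π·0.0564) = 0.02534 K/W
  R_polyurethane foam = (1/5.59 − 1/6.02)/(4πk) = 0.01278/(4π·0.0273) = 0.03725 K/W
ΣR = 2.054×10^-6 + 0.02534 + 0.03725 = 0.06259 K/W
Q = ΔT/ΣR = (-159 °C − 13.6 °C)/0.06259 = -2760 W
(Negative Q ⇒ heat flows inward; heat gain = 2760 W.)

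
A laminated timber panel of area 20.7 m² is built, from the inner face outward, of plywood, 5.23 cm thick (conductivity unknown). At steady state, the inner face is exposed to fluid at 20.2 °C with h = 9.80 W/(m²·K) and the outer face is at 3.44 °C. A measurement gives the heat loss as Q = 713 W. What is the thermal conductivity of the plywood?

ΣR = ΔT/Q = |20.2 − 3.44|/713 = 0.02351 K/W
Known resistances:
  R_conv,in = 1/(hA) = 1/(9.80·20.7) = 0.004930 K/W
R_plywood = ΣR − ΣR_known = 0.02351 − 0.004930 = 0.01858 K/W
L/(kA) = 0.01858 ⇒ k = 0.0523/(0.01858·20.7) = 0.136 W/m·K

k = 0.136 W/m·K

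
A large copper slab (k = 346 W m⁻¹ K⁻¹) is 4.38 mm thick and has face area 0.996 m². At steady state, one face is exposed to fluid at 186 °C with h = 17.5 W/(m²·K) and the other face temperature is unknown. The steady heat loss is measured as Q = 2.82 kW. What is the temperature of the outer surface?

Sum the resistances:
  R_conv,in = 1/(hA) = 1/(17.5·0.996) = 0.05737 K/W
  R_copper = L/(kA) = 0.00438/(346·0.996) = 1.271×10^-5 K/W
ΣR = 0.05739 K/W
ΔT = Q·ΣR = 2820 × 0.05739 = 161.8 K
Heat flows outward, so T_out = T_in − ΔT = 186 − 161.8 = 24.2 °C

T_out = 24.2 °C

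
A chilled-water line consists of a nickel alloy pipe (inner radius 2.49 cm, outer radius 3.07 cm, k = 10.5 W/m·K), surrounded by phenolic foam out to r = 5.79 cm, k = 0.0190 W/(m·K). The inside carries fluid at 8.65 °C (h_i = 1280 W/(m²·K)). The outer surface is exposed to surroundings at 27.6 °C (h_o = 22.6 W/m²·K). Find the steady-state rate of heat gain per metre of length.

Treat each layer as a resistance in series:
  R'_conv,in = 1/(2πr h) = 1/(2π·0.0249·1280) = 0.004994 m·K/W
  R'_nickel alloy = ln(0.0307/0.0249)/(2πk) = 0.2094/(2π·10.5) = 0.003174 m·K/W
  R'_phenolic foam = ln(0.0579/0.0307)/(2πk) = 0.6345/(2π·0.0190) = 5.315 m·K/W
  R'_conv,out = 1/(2πr h) = 1/(2π·0.0579·22.6) = 0.1216 m·K/W
ΣR = 0.004994 + 0.003174 + 5.315 + 0.1216 = 5.445 m·K/W
Q' = ΔT/ΣR = (8.65 °C − 27.6 °C)/5.445 = -3.48 W/m
(Negative Q' ⇒ heat flows inward; heat gain = 3.48 W/m.)

Q' = 3.48 W/m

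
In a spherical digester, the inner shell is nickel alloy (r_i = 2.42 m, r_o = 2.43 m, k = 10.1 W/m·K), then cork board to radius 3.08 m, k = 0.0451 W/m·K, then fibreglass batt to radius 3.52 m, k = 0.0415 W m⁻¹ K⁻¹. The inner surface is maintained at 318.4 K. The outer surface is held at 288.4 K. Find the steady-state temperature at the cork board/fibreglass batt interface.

Series thermal resistances, inner to outer:
  R_nickel alloy = (1/2.42 − 1/2.43)/(4πk) = 0.001701/(4π·10.1) = 1.340×10^-5 K/W
  R_cork board = (1/2.43 − 1/3.08)/(4πk) = 0.08685/(4π·0.0451) = 0.1532 K/W
  R_fibreglass batt = (1/3.08 − 1/3.52)/(4πk) = 0.04058/(4π·0.0415) = 0.07782 K/W
ΣR = 1.340×10^-5 + 0.1532 + 0.07782 = 0.2310 K/W
Q = ΔT/ΣR = (318.4 K − 288.4 K)/0.2310 = 129.9 W
From the inner boundary to the cork board/fibreglass batt interface, ΣR_partial = 0.1532 K/W.
T_interface = T_in − Q·ΣR_partial = 318.4 K − (129.9)(0.1532) = 298.5 K

T = 298.5 K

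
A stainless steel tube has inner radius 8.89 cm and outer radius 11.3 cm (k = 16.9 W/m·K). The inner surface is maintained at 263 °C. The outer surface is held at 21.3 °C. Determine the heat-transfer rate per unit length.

Q' = 2πk·ΔT/ln(r₂/r₁) = 2π × 16.9 × 241.7 / ln(0.113/0.0889) = 1.07×10^5 W/m

Q' = 107 kW/m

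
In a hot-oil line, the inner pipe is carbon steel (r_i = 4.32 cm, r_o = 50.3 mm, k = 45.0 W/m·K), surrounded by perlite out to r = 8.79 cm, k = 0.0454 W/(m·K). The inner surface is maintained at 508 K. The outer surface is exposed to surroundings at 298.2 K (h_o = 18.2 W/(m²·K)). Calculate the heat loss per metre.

Series thermal resistances, inner to outer:
  R'_carbon steel = ln(0.0503/0.0432)/(2πk) = 0.1522/(2π·45.0) = 5.382×10^-4 m·K/W
  R'_perlite = ln(0.0879/0.0503)/(2πk) = 0.5582/(2π·0.0454) = 1.957 m·K/W
  R'_conv,out = 1/(2πr h) = 1/(2π·0.0879·18.2) = 0.09949 m·K/W
ΣR = 5.382×10^-4 + 1.957 + 0.09949 = 2.057 m·K/W
Q' = ΔT/ΣR = (508 K − 298.2 K)/2.057 = 102 W/m

Q' = 102 W/m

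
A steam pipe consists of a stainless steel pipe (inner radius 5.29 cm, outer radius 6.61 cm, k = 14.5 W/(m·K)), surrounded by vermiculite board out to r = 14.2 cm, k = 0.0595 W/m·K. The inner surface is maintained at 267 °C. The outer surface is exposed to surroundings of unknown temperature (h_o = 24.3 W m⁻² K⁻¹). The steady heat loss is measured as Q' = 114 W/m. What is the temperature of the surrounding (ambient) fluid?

T_out = 28.3 °C

Sum the resistances:
  R'_stainless steel = ln(0.0661/0.0529)/(2πk) = 0.2228/(2π·14.5) = 0.002445 m·K/W
  R'_vermiculite board = ln(0.142/0.0661)/(2πk) = 0.7647/(2π·0.0595) = 2.045 m·K/W
  R'_conv,out = 1/(2πr h) = 1/(2π·0.142·24.3) = 0.04612 m·K/W
ΣR = 2.094 m·K/W
ΔT = Q'·ΣR = 114 × 2.094 = 238.7 K
Heat flows outward, so T_out = T_in − ΔT = 267 − 238.7 = 28.3 °C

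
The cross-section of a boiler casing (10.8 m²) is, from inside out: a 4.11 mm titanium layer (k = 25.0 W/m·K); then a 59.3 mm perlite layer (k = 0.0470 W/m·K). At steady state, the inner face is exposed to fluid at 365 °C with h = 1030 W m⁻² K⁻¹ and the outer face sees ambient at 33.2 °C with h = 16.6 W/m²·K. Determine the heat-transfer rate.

Q = 2.71 kW

Resistance network (inner→outer):
  R_conv,in = 1/(hA) = 1/(1030·10.8) = 8.990×10^-5 K/W
  R_titanium = L/(kA) = 0.00411/(25.0·10.8) = 1.522×10^-5 K/W
  R_perlite = L/(kA) = 0.0593/(0.0470·10.8) = 0.1168 K/W
  R_conv,out = 1/(hA) = 1/(16.6·10.8) = 0.005578 K/W
ΣR = 8.990×10^-5 + 1.522×10^-5 + 0.1168 + 0.005578 = 0.1225 K/W
Q = ΔT/ΣR = (365 °C − 33.2 °C)/0.1225 = 2710 W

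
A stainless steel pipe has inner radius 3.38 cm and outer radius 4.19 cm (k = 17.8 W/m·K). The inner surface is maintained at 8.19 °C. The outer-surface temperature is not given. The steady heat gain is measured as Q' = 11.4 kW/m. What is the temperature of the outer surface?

Series resistances:
  R'_stainless steel = ln(0.0419/0.0338)/(2πk) = 0.2148/(2π·17.8) = 0.001921 m·K/W
ΣR = 0.001921 m·K/W
ΔT = Q'·ΣR = 11400 × 0.001921 = 21.90 K
Heat flows inward, so T_out = T_in + ΔT = 8.19 + 21.90 = 30.1 °C

T_out = 30.1 °C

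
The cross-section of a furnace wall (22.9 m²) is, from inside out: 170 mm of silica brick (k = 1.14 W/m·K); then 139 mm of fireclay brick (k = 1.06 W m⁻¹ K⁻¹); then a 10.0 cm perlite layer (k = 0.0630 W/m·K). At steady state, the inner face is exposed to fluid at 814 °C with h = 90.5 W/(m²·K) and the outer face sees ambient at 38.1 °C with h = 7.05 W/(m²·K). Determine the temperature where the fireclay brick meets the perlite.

T = 702 °C

Series thermal resistances, inner to outer:
  R_conv,in = 1/(hA) = 1/(90.5·22.9) = 4.825×10^-4 K/W
  R_silica brick = L/(kA) = 0.170/(1.14·22.9) = 0.006512 K/W
  R_fireclay brick = L/(kA) = 0.139/(1.06·22.9) = 0.005726 K/W
  R_perlite = L/(kA) = 0.100/(0.0630·22.9) = 0.06931 K/W
  R_conv,out = 1/(hA) = 1/(7.05·22.9) = 0.006194 K/W
ΣR = 4.825×10^-4 + 0.006512 + 0.005726 + 0.06931 + 0.006194 = 0.08822 K/W
Q = ΔT/ΣR = (814 °C − 38.1 °C)/0.08822 = 8795 W
From the inner boundary to the fireclay brick/perlite interface, ΣR_partial = 0.01272 K/W.
T_interface = T_in − Q·ΣR_partial = 814 °C − (8795)(0.01272) = 702 °C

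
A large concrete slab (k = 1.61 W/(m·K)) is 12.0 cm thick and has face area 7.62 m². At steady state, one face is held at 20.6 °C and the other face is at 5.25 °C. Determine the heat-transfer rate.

Q = kA·ΔT/L = 1.61 × 7.62 × |20.6 °C − 5.25 °C| / 0.120 = 1570 W

Q = 1570 W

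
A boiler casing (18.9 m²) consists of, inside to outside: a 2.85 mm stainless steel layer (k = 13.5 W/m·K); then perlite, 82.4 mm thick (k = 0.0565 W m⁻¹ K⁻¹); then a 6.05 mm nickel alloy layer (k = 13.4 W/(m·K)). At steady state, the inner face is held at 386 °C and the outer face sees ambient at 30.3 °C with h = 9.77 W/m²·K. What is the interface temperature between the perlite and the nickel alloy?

T = 53.7 °C

Resistance network (inner→outer):
  R_stainless steel = L/(kA) = 0.00285/(13.5·18.9) = 1.117×10^-5 K/W
  R_perlite = L/(kA) = 0.0824/(0.0565·18.9) = 0.07716 K/W
  R_nickel alloy = L/(kA) = 0.00605/(13.4·18.9) = 2.389×10^-5 K/W
  R_conv,out = 1/(hA) = 1/(9.77·18.9) = 0.005416 K/W
ΣR = 1.117×10^-5 + 0.07716 + 2.389×10^-5 + 0.005416 = 0.08261 K/W
Q = ΔT/ΣR = (386 °C − 30.3 °C)/0.08261 = 4306 W
From the inner boundary to the perlite/nickel alloy interface, ΣR_partial = 0.07717 K/W.
T_interface = T_in − Q·ΣR_partial = 386 °C − (4306)(0.07717) = 53.7 °C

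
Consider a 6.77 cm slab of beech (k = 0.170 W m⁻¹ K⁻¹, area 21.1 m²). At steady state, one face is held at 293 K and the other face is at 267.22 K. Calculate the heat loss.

Q = kA·ΔT/L = 0.170 × 21.1 × |293 K − 267.22 K| / 0.0677 = 1370 W

Q = 1370 W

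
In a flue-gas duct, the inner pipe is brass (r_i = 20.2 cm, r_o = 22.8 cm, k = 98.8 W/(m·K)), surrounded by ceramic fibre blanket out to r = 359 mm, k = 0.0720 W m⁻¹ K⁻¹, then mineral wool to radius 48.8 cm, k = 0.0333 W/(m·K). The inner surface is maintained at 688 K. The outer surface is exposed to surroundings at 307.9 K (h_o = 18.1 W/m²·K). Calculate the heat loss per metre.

Resistance network (inner→outer):
  R'_brass = ln(0.228/0.202)/(2πk) = 0.1211/(2π·98.8) = 1.950×10^-4 m·K/W
  R'_ceramic fibre blanket = ln(0.359/0.228)/(2πk) = 0.4540/(2π·0.0720) = 1.004 m·K/W
  R'_mineral wool = ln(0.488/0.359)/(2πk) = 0.3070/(2π·0.0333) = 1.467 m·K/W
  R'_conv,out = 1/(2πr h) = 1/(2π·0.488·18.1) = 0.01802 m·K/W
ΣR = 1.950×10^-4 + 1.004 + 1.467 + 0.01802 = 2.489 m·K/W
Q' = ΔT/ΣR = (688 K − 307.9 K)/2.489 = 153 W/m

Q' = 153 W/m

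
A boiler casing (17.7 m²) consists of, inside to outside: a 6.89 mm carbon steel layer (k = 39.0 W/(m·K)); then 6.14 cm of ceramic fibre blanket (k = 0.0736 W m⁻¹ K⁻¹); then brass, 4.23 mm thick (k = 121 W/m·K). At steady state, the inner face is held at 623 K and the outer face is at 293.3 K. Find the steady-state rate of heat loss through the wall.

Resistance network (inner→outer):
  R_carbon steel = L/(kA) = 0.00689/(39.0·17.7) = 9.981×10^-6 K/W
  R_ceramic fibre blanket = L/(kA) = 0.0614/(0.0736·17.7) = 0.04713 K/W
  R_brass = L/(kA) = 0.00423/(121·17.7) = 1.975×10^-6 K/W
ΣR = 9.981×10^-6 + 0.04713 + 1.975×10^-6 = 0.04714 K/W
Q = ΔT/ΣR = (623 K − 293.3 K)/0.04714 = 6990 W

Q = 6990 W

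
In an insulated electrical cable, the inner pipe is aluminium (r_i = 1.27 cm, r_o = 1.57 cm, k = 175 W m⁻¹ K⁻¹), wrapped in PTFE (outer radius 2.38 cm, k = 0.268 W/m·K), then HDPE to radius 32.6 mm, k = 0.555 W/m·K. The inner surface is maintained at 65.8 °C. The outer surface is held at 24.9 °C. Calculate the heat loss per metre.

Resistance network (inner→outer):
  R'_aluminium = ln(0.0157/0.0127)/(2πk) = 0.2121/(2π·175) = 1.929×10^-4 m·K/W
  R'_PTFE = ln(0.0238/0.0157)/(2πk) = 0.4160/(2π·0.268) = 0.2471 m·K/W
  R'_HDPE = ln(0.0326/0.0238)/(2πk) = 0.3146/(2π·0.555) = 0.09022 m·K/W
ΣR = 1.929×10^-4 + 0.2471 + 0.09022 = 0.3375 m·K/W
Q' = ΔT/ΣR = (65.8 °C − 24.9 °C)/0.3375 = 121 W/m

Q' = 121 W/m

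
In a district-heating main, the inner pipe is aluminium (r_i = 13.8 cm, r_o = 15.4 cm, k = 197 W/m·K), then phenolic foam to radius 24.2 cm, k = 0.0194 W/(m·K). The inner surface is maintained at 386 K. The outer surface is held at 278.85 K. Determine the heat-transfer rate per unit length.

Treat each layer as a resistance in series:
  R'_aluminium = ln(0.154/0.138)/(2πk) = 0.1097/(2π·197) = 8.862×10^-5 m·K/W
  R'_phenolic foam = ln(0.242/0.154)/(2πk) = 0.4520/(2π·0.0194) = 3.708 m·K/W
ΣR = 8.862×10^-5 + 3.708 = 3.708 m·K/W
Q' = ΔT/ΣR = (386 K − 278.85 K)/3.708 = 28.9 W/m

Q' = 28.9 W/m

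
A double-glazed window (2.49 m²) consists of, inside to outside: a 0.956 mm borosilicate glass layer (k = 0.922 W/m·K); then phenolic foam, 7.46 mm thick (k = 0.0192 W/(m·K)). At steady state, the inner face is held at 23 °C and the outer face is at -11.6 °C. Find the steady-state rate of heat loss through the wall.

Q = 221 W

Series thermal resistances, inner to outer:
  R_borosilicate glass = L/(kA) = 9.56×10^-4/(0.922·2.49) = 4.164×10^-4 K/W
  R_phenolic foam = L/(kA) = 0.00746/(0.0192·2.49) = 0.1560 K/W
ΣR = 4.164×10^-4 + 0.1560 = 0.1564 K/W
Q = ΔT/ΣR = (23 °C − -11.6 °C)/0.1564 = 221 W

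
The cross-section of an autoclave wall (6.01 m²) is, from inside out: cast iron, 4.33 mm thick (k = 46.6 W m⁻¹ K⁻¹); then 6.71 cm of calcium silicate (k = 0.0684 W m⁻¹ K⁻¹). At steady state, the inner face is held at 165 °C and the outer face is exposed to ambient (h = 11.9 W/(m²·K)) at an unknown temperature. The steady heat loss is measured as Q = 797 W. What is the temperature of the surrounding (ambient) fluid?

T_out = 23.8 °C

Series resistances:
  R_cast iron = L/(kA) = 0.00433/(46.6·6.01) = 1.546×10^-5 K/W
  R_calcium silicate = L/(kA) = 0.0671/(0.0684·6.01) = 0.1632 K/W
  R_conv,out = 1/(hA) = 1/(11.9·6.01) = 0.01398 K/W
ΣR = 0.1772 K/W
ΔT = Q·ΣR = 797 × 0.1772 = 141.2 K
Heat flows outward, so T_out = T_in − ΔT = 165 − 141.2 = 23.8 °C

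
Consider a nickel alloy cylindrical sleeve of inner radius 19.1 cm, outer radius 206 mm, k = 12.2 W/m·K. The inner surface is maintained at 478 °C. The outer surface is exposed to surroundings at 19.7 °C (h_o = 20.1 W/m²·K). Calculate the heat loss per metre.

Treat each layer as a resistance in series:
  R'_nickel alloy = ln(0.206/0.191)/(2πk) = 0.07560/(2π·12.2) = 9.863×10^-4 m·K/W
  R'_conv,out = 1/(2πr h) = 1/(2π·0.206·20.1) = 0.03844 m·K/W
ΣR = 9.863×10^-4 + 0.03844 = 0.03943 m·K/W
Q' = ΔT/ΣR = (478 °C − 19.7 °C)/0.03943 = 11600 W/m

Q' = 11.6 kW/m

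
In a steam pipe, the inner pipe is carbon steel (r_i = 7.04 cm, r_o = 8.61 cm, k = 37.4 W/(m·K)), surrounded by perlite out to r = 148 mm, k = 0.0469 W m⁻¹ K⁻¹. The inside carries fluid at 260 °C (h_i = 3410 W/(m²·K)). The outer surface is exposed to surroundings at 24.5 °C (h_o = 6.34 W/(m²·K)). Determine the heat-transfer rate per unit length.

Series thermal resistances, inner to outer:
  R'_conv,in = 1/(2πr h) = 1/(2π·0.0704·3410) = 6.630×10^-4 m·K/W
  R'_carbon steel = ln(0.0861/0.0704)/(2πk) = 0.2013/(2π·37.4) = 8.567×10^-4 m·K/W
  R'_perlite = ln(0.148/0.0861)/(2πk) = 0.5417/(2π·0.0469) = 1.838 m·K/W
  R'_conv,out = 1/(2πr h) = 1/(2π·0.148·6.34) = 0.1696 m·K/W
ΣR = 6.630×10^-4 + 8.567×10^-4 + 1.838 + 0.1696 = 2.009 m·K/W
Q' = ΔT/ΣR = (260 °C − 24.5 °C)/2.009 = 117 W/m

Q' = 117 W/m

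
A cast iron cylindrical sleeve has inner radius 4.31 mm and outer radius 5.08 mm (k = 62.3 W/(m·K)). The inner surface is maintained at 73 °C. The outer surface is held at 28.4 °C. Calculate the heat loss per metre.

Q' = 1.06×10^5 W/m

Q' = 2πk·ΔT/ln(r₂/r₁) = 2π × 62.3 × 44.6 / ln(0.00508/0.00431) = 1.06×10^5 W/m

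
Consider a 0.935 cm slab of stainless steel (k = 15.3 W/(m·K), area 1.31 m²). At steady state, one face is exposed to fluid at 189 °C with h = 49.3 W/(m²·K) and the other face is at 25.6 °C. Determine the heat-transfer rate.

Series thermal resistances, inner to outer:
  R_conv,in = 1/(hA) = 1/(49.3·1.31) = 0.01548 K/W
  R_stainless steel = L/(kA) = 0.00935/(15.3·1.31) = 4.665×10^-4 K/W
ΣR = 0.01548 + 4.665×10^-4 = 0.01595 K/W
Q = ΔT/ΣR = (189 °C − 25.6 °C)/0.01595 = 10200 W

Q = 10.2 kW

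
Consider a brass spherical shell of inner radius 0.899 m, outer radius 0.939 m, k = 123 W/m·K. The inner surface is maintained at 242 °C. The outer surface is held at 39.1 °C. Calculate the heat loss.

Q = 4πk·ΔT/(1/r₁ − 1/r₂) = 4π × 123 × 202.9 / (1/0.899 − 1/0.939) = 6.62×10^6 W

Q = 6.62×10^6 W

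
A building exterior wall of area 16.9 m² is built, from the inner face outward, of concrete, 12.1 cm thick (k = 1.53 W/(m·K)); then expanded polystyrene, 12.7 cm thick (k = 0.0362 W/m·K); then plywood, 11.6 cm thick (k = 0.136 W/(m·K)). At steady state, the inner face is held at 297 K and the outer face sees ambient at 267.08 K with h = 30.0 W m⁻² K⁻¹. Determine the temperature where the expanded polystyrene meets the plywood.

Series thermal resistances, inner to outer:
  R_concrete = L/(kA) = 0.121/(1.53·16.9) = 0.004680 K/W
  R_expanded polystyrene = L/(kA) = 0.127/(0.0362·16.9) = 0.2076 K/W
  R_plywood = L/(kA) = 0.116/(0.136·16.9) = 0.05047 K/W
  R_conv,out = 1/(hA) = 1/(30.0·16.9) = 0.001972 K/W
ΣR = 0.004680 + 0.2076 + 0.05047 + 0.001972 = 0.2647 K/W
Q = ΔT/ΣR = (297 K − 267.08 K)/0.2647 = 113.0 W
From the inner boundary to the expanded polystyrene/plywood interface, ΣR_partial = 0.2123 K/W.
T_interface = T_in − Q·ΣR_partial = 297 K − (113.0)(0.2123) = 273.01 K

T = 273.01 K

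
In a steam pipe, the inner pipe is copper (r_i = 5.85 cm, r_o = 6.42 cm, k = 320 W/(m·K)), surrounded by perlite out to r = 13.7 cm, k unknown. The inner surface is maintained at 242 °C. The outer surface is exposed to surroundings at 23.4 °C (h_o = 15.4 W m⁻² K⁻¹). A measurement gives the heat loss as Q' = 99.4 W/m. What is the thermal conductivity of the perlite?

k = 0.0568 W/m·K

ΣR = ΔT/Q' = |242 − 23.4|/99.4 = 2.199 m·K/W
Known resistances:
  R'_copper = ln(0.0642/0.0585)/(2πk) = 0.09298/(2π·320) = 4.624×10^-5 m·K/W
  R'_conv,out = 1/(2πr h) = 1/(2π·0.137·15.4) = 0.07544 m·K/W
R_perlite = ΣR − ΣR_known = 2.199 − 0.07549 = 2.124 m·K/W
ln(r₂/r₁)/(2πk) = 2.124 ⇒ k = 0.7580/(2π·2.124) = 0.0568 W/m·K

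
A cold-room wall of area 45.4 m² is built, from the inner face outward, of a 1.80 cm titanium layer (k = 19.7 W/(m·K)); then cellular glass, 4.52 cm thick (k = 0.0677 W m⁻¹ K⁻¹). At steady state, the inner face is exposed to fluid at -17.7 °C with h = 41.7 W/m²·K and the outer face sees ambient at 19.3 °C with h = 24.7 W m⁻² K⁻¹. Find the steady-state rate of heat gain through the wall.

Treat each layer as a resistance in series:
  R_conv,in = 1/(hA) = 1/(41.7·45.4) = 5.282×10^-4 K/W
  R_titanium = L/(kA) = 0.0180/(19.7·45.4) = 2.013×10^-5 K/W
  R_cellular glass = L/(kA) = 0.0452/(0.0677·45.4) = 0.01471 K/W
  R_conv,out = 1/(hA) = 1/(24.7·45.4) = 8.918×10^-4 K/W
ΣR = 5.282×10^-4 + 2.013×10^-5 + 0.01471 + 8.918×10^-4 = 0.01615 K/W
Q = ΔT/ΣR = (-17.7 °C − 19.3 °C)/0.01615 = -2290 W
(Negative Q ⇒ heat flows inward; heat gain = 2290 W.)

Q = 2.29 kW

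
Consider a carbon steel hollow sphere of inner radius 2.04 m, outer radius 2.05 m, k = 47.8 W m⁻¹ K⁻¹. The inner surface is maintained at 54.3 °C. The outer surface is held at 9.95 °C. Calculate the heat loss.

Q = 11100 kW

Q = 4πk·ΔT/(1/r₁ − 1/r₂) = 4π × 47.8 × 44.35 / (1/2.04 − 1/2.05) = 1.11×10^7 W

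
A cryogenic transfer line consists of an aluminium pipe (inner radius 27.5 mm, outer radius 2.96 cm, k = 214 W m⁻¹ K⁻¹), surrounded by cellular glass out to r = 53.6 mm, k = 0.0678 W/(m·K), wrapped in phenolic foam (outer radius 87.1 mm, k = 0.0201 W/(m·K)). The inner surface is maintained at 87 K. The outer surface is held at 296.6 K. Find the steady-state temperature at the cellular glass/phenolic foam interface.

T = 143 K

Resistance network (inner→outer):
  R'_aluminium = ln(0.0296/0.0275)/(2πk) = 0.07359/(2π·214) = 5.473×10^-5 m·K/W
  R'_cellular glass = ln(0.0536/0.0296)/(2πk) = 0.5938/(2π·0.0678) = 1.394 m·K/W
  R'_phenolic foam = ln(0.0871/0.0536)/(2πk) = 0.4855/(2π·0.0201) = 3.844 m·K/W
ΣR = 5.473×10^-5 + 1.394 + 3.844 = 5.238 m·K/W
Q' = ΔT/ΣR = (87 K − 296.6 K)/5.238 = -40.02 W/m
From the inner boundary to the cellular glass/phenolic foam interface, ΣR_partial = 1.394 m·K/W.
T_interface = T_in − Q'·ΣR_partial = 87 K − (-40.02)(1.394) = 143 K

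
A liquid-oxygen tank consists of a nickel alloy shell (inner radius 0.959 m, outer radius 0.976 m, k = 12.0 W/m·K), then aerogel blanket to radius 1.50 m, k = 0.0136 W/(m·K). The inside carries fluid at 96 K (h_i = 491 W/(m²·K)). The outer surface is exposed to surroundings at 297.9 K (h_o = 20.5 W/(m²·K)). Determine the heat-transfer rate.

Q = 96.3 W

Series thermal resistances, inner to outer:
  R_conv,in = 1/(4πr²h) = 1/(4π·0.959²·491) = 1.762×10^-4 K/W
  R_nickel alloy = (1/0.959 − 1/0.976)/(4πk) = 0.01816/(4π·12.0) = 1.204×10^-4 K/W
  R_aerogel blanket = (1/0.976 − 1/1.50)/(4πk) = 0.3579/(4π·0.0136) = 2.094 K/W
  R_conv,out = 1/(4πr²h) = 1/(4π·1.50²·20.5) = 0.001725 K/W
ΣR = 1.762×10^-4 + 1.204×10^-4 + 2.094 + 0.001725 = 2.096 K/W
Q = ΔT/ΣR = (96 K − 297.9 K)/2.096 = -96.3 W
(Negative Q ⇒ heat flows inward; heat gain = 96.3 W.)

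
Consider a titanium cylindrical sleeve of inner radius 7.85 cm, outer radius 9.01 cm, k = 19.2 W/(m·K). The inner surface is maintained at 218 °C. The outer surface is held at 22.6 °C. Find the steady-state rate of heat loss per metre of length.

Q' = 1.71×10^5 W/m

Q' = 2πk·ΔT/ln(r₂/r₁) = 2π × 19.2 × 195.4 / ln(0.0901/0.0785) = 1.71×10^5 W/m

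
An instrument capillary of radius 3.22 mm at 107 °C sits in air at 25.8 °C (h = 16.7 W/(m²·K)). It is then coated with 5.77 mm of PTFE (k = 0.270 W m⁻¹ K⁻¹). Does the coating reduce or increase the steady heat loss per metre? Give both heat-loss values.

increases: 27.4 → 48.8 W/m

Critical radius for a cylinder: r_cr = k/h = 0.0162 m = 1.62 cm.
Outer radius after coating: r₂ = 0.00322 + 0.00577 = 0.00899 m.
Since r₁ < r_cr and r₂ ≤ r_cr, the coating moves toward the maximum at r_cr — heat loss rises.
Bare: R = 1/(2πr₁h) = 2.960 m·K/W; Q = 81.2/2.960 = 27.4 W/m.
Coated: R = R_cond + R_conv = 1.665 m·K/W; Q = 81.2/1.665 = 48.8 W/m.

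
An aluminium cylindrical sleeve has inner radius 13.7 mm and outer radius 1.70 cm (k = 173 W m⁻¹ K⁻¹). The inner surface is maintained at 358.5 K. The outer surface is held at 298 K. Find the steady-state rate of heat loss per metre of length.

Q' = 305 kW/m

Q' = 2πk·ΔT/ln(r₂/r₁) = 2π × 173 × 60.5 / ln(0.0170/0.0137) = 3.05×10^5 W/m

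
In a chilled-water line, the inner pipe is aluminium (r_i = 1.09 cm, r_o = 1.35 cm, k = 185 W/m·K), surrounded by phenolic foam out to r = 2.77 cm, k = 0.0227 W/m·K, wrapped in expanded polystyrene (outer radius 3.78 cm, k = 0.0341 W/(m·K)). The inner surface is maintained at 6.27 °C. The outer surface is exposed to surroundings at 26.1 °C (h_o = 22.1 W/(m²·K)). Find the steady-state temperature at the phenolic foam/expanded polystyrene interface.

Series thermal resistances, inner to outer:
  R'_aluminium = ln(0.0135/0.0109)/(2πk) = 0.2139/(2π·185) = 1.840×10^-4 m·K/W
  R'_phenolic foam = ln(0.0277/0.0135)/(2πk) = 0.7187/(2π·0.0227) = 5.039 m·K/W
  R'_expanded polystyrene = ln(0.0378/0.0277)/(2πk) = 0.3109/(2π·0.0341) = 1.451 m·K/W
  R'_conv,out = 1/(2πr h) = 1/(2π·0.0378·22.1) = 0.1905 m·K/W
ΣR = 1.840×10^-4 + 5.039 + 1.451 + 0.1905 = 6.681 m·K/W
Q' = ΔT/ΣR = (6.27 °C − 26.1 °C)/6.681 = -2.968 W/m
From the inner boundary to the phenolic foam/expanded polystyrene interface, ΣR_partial = 5.039 m·K/W.
T_interface = T_in − Q'·ΣR_partial = 6.27 °C − (-2.968)(5.039) = 21.2 °C

T = 21.2 °C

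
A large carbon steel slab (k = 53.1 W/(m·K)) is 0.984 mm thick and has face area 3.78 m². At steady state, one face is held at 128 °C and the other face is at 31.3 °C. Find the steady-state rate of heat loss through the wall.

Q = 1.97×10^7 W

Q = kA·ΔT/L = 53.1 × 3.78 × |128 °C − 31.3 °C| / 9.84×10^-4 = 1.97×10^7 W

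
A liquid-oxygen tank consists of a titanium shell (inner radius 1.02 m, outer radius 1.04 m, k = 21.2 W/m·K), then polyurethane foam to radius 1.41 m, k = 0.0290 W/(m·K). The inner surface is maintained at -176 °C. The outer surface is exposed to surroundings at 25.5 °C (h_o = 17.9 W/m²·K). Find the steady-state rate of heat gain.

Resistance network (inner→outer):
  R_titanium = (1/1.02 − 1/1.04)/(4πk) = 0.01885/(4π·21.2) = 7.077×10^-5 K/W
  R_polyurethane foam = (1/1.04 − 1/1.41)/(4πk) = 0.2523/(4π·0.0290) = 0.6924 K/W
  R_conv,out = 1/(4πr²h) = 1/(4π·1.41²·17.9) = 0.002236 K/W
ΣR = 7.077×10^-5 + 0.6924 + 0.002236 = 0.6947 K/W
Q = ΔT/ΣR = (-176 °C − 25.5 °C)/0.6947 = -290 W
(Negative Q ⇒ heat flows inward; heat gain = 290 W.)

Q = 290 W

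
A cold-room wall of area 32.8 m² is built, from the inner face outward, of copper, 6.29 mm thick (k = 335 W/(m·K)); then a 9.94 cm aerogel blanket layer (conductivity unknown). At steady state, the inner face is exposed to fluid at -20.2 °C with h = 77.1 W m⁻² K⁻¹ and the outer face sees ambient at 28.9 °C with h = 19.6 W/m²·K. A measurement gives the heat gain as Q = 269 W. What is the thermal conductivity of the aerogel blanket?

k = 0.0168 W/m·K

ΣR = ΔT/Q = |-20.2 − 28.9|/269 = 0.1825 K/W
Known resistances:
  R_conv,in = 1/(hA) = 1/(77.1·32.8) = 3.954×10^-4 K/W
  R_copper = L/(kA) = 0.00629/(335·32.8) = 5.724×10^-7 K/W
  R_conv,out = 1/(hA) = 1/(19.6·32.8) = 0.001556 K/W
R_aerogel blanket = ΣR − ΣR_known = 0.1825 − 0.001952 = 0.1805 K/W
L/(kA) = 0.1805 ⇒ k = 0.0994/(0.1805·32.8) = 0.0168 W/m·K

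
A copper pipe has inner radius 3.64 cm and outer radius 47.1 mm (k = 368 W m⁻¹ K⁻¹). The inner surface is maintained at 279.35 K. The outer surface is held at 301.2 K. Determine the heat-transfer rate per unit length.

Q' = 2πk·ΔT/ln(r₂/r₁) = 2π × 368 × 21.85 / ln(0.0471/0.0364) = 1.96×10^5 W/m

Q' = 1.96×10^5 W/m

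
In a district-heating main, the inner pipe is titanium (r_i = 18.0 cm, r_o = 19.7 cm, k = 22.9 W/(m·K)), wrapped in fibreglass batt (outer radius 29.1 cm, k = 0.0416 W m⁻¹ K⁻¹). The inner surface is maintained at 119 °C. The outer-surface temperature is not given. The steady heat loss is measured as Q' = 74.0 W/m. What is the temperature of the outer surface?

T_out = 8.5 °C

Series resistances:
  R'_titanium = ln(0.197/0.180)/(2πk) = 0.09025/(2π·22.9) = 6.272×10^-4 m·K/W
  R'_fibreglass batt = ln(0.291/0.197)/(2πk) = 0.3901/(2π·0.0416) = 1.493 m·K/W
ΣR = 1.493 m·K/W
ΔT = Q'·ΣR = 74.0 × 1.493 = 110.5 K
Heat flows outward, so T_out = T_in − ΔT = 119 − 110.5 = 8.5 °C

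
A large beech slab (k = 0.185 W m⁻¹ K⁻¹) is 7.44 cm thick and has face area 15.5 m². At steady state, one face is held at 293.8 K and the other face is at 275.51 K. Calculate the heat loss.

Q = 705 W

Q = kA·ΔT/L = 0.185 × 15.5 × |293.8 K − 275.51 K| / 0.0744 = 705 W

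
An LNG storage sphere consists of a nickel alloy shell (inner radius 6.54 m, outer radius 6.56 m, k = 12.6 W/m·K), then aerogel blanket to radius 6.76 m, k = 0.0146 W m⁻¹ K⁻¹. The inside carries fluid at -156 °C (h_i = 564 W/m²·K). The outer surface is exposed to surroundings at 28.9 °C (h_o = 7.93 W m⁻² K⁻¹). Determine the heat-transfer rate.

Q = 7.45 kW

Resistance network (inner→outer):
  R_conv,in = 1/(4πr²h) = 1/(4π·6.54²·564) = 3.299×10^-6 K/W
  R_nickel alloy = (1/6.54 − 1/6.56)/(4πk) = 4.662×10^-4/(4π·12.6) = 2.944×10^-6 K/W
  R_aerogel blanket = (1/6.56 − 1/6.76)/(4πk) = 0.004510/(4π·0.0146) = 0.02458 K/W
  R_conv,out = 1/(4πr²h) = 1/(4π·6.76²·7.93) = 2.196×10^-4 K/W
ΣR = 3.299×10^-6 + 2.944×10^-6 + 0.02458 + 2.196×10^-4 = 0.02481 K/W
Q = ΔT/ΣR = (-156 °C − 28.9 °C)/0.02481 = -7450 W
(Negative Q ⇒ heat flows inward; heat gain = 7450 W.)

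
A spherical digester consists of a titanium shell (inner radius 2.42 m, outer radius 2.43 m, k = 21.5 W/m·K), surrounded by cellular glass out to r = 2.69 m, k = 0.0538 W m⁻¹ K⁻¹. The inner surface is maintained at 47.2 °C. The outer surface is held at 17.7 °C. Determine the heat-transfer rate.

Q = 501 W

Series thermal resistances, inner to outer:
  R_titanium = (1/2.42 − 1/2.43)/(4πk) = 0.001701/(4π·21.5) = 6.294×10^-6 K/W
  R_cellular glass = (1/2.43 − 1/2.69)/(4πk) = 0.03978/(4π·0.0538) = 0.05883 K/W
ΣR = 6.294×10^-6 + 0.05883 = 0.05884 K/W
Q = ΔT/ΣR = (47.2 °C − 17.7 °C)/0.05884 = 501 W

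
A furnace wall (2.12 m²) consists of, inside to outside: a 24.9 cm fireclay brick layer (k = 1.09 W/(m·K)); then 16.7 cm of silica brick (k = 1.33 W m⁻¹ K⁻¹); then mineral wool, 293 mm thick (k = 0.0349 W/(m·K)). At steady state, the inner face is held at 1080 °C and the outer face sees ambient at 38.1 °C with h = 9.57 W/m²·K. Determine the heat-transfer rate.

Resistance network (inner→outer):
  R_fireclay brick = L/(kA) = 0.249/(1.09·2.12) = 0.1078 K/W
  R_silica brick = L/(kA) = 0.167/(1.33·2.12) = 0.05923 K/W
  R_mineral wool = L/(kA) = 0.293/(0.0349·2.12) = 3.960 K/W
  R_conv,out = 1/(hA) = 1/(9.57·2.12) = 0.04929 K/W
ΣR = 0.1078 + 0.05923 + 3.960 + 0.04929 = 4.176 K/W
Q = ΔT/ΣR = (1080 °C − 38.1 °C)/4.176 = 249 W

Q = 249 W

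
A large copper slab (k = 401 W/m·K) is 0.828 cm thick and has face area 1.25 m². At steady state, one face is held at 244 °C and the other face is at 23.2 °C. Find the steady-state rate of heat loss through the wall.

Q = 13400 kW

Q = kA·ΔT/L = 401 × 1.25 × |244 °C − 23.2 °C| / 0.00828 = 1.34×10^7 W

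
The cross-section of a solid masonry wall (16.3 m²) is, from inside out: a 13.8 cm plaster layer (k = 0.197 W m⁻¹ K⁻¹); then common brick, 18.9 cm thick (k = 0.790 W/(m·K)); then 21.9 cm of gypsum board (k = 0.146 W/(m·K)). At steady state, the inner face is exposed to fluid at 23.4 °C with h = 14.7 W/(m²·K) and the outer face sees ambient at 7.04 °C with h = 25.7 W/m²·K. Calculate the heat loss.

Q = 105 W

Series thermal resistances, inner to outer:
  R_conv,in = 1/(hA) = 1/(14.7·16.3) = 0.004173 K/W
  R_plaster = L/(kA) = 0.138/(0.197·16.3) = 0.04298 K/W
  R_common brick = L/(kA) = 0.189/(0.790·16.3) = 0.01468 K/W
  R_gypsum board = L/(kA) = 0.219/(0.146·16.3) = 0.09202 K/W
  R_conv,out = 1/(hA) = 1/(25.7·16.3) = 0.002387 K/W
ΣR = 0.004173 + 0.04298 + 0.01468 + 0.09202 + 0.002387 = 0.1562 K/W
Q = ΔT/ΣR = (23.4 °C − 7.04 °C)/0.1562 = 105 W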